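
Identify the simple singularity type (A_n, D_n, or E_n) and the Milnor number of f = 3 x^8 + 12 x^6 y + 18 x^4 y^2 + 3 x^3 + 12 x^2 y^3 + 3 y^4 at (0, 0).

Type E_6, Milnor number mu = 6.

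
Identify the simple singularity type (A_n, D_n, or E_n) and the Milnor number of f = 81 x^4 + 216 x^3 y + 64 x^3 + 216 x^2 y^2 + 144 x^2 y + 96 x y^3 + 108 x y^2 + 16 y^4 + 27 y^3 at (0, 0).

Type E_6, Milnor number mu = 6.

The Hessian of f at 0 is [[0, 0], [0, 0]] with rank 0, so corank 2. A Groebner basis of the Jacobian ideal J(f) in C{x,y} is {y^4, x*y^2 + 13*y^3/18, x^2 + 3*x*y/2 + 9*y^2/16}; counting standard monomials gives mu = 6. Corank 2; j^3 = (4*x + 3*y)^3 is a perfect cube, so E-series; the 4-jet and mu = 6 give E_6.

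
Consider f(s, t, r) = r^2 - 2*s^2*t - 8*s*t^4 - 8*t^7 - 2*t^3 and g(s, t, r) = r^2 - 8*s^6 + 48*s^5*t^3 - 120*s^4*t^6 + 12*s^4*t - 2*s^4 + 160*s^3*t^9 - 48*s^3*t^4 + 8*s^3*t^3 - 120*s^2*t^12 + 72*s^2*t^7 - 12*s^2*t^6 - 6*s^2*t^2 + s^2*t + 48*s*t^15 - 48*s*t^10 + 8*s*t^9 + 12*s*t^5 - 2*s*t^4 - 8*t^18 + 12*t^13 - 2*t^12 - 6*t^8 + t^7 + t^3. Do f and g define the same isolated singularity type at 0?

The Hessian of f at 0 has rank 1. Corank 2; j^3 = -2*t*(s^2 + t^2) splits into three distinct lines over C (the quadratic factor has nonzero discriminant), so D_4. The Hessian of g at 0 has rank 1. Corank 2; j^3 = t*(s^2 + t^2) splits into three distinct lines over C (the quadratic factor has nonzero discriminant), so D_4. Both have type D_4, hence right-equivalent.

Yes.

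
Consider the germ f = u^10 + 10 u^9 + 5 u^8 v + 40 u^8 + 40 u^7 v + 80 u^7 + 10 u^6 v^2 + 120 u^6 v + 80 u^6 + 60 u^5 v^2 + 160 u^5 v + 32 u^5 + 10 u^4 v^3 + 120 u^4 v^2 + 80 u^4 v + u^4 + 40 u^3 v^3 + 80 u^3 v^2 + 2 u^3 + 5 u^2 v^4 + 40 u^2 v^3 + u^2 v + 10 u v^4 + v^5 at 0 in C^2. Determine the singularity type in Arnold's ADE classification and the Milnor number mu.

Type D_6, Milnor number mu = 6.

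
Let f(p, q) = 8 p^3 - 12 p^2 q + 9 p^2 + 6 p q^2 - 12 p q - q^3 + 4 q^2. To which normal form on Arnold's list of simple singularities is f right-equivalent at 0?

A_2

The Hessian of f at 0 has rank 1. Corank 1: A-series; mu = 2 gives A_2.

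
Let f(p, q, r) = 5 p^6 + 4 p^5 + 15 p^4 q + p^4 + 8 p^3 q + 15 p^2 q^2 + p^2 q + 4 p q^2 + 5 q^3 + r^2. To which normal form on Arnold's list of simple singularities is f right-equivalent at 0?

The Hessian of f at 0 is [[0, 0, 0], [0, 0, 0], [0, 0, 2]] with rank 1, so corank 2. A Groebner basis of the Jacobian ideal J(f) in C{p,q,r} is {q^3, p^2 - q^2, p*q + 2*q^2, r}; counting standard monomials gives mu = 4. Corank 2; j^3 = q*(p^2 + 4*p*q + 5*q^2) splits into three distinct lines over C (the quadratic factor has nonzero discriminant), so D_4.

D_4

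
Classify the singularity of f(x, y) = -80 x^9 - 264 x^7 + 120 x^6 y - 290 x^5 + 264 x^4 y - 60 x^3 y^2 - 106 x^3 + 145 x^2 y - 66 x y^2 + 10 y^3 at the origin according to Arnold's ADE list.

D_4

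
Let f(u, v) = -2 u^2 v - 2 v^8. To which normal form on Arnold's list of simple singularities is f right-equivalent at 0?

D_{9}

The Hessian of f at 0 has rank 0. Corank 2; j^3 = -2*u^2*v has shape L^2 M (L != M), so D-series; mu = 9 gives D_9.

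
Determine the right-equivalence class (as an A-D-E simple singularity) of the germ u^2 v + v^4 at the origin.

D5

The Hessian of f at 0 is [[0, 0], [0, 0]] with rank 0, so corank 2. A Groebner basis of the Jacobian ideal J(f) in C{u,v} is {u^3, u^2/4 + v^3, u*v}; counting standard monomials gives mu = 5. Corank 2; j^3 = u^2*v has shape L^2 M (L != M), so D-series; mu = 5 gives D_5.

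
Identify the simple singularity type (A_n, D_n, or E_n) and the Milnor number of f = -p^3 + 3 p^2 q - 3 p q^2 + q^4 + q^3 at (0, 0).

The Hessian of f at 0 is [[0, 0], [0, 0]] with rank 0, so corank 2. A Groebner basis of the Jacobian ideal J(f) in C{p,q} is {q^3, p^2 - 2*p*q + q^2}; counting standard monomials gives mu = 6. Corank 2; j^3 = -(p - q)^3 is a perfect cube, so E-series; the 4-jet and mu = 6 give E_6.

Type E6, Milnor number mu = 6.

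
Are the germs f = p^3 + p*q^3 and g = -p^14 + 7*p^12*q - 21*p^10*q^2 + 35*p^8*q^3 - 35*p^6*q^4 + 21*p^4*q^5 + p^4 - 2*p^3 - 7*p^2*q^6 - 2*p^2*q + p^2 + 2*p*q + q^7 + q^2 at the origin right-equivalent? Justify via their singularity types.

The Hessian of f at 0 has rank 0. Corank 2; j^3 = p^3 is a perfect cube, so E-series; the 4-jet and mu = 7 give E_7. The Hessian of g at 0 has rank 1. Corank 1: A-series; mu = 6 gives A_6. f is E_7 but g is A_6, hence not right-equivalent.

No.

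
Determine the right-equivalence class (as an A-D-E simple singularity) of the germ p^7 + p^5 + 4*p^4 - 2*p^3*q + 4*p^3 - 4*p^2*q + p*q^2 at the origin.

The Hessian of f at 0 has rank 0. Corank 2; j^3 = p*(2*p - q)^2 has shape L^2 M (L != M), so D-series; mu = 8 gives D_8.

D_{8}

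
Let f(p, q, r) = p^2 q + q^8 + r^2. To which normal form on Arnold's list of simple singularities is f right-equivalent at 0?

D9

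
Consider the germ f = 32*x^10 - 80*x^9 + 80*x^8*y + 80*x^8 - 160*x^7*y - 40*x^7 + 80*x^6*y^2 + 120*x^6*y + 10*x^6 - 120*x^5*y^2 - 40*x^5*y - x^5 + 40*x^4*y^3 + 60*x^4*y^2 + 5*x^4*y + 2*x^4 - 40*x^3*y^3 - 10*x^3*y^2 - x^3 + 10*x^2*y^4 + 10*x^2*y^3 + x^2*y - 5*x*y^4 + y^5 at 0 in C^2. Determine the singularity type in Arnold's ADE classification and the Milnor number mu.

Type D_{6}, Milnor number mu = 6.

The Hessian of f at 0 has rank 0. Corank 2; j^3 = -x^2*(x - y) has shape L^2 M (L != M), so D-series; mu = 6 gives D_6.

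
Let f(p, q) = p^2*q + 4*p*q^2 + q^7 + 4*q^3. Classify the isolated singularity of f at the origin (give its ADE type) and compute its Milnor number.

Type D8, Milnor number mu = 8.

The Hessian of f at 0 has rank 0. Corank 2; j^3 = q*(p + 2*q)^2 has shape L^2 M (L != M), so D-series; mu = 8 gives D_8.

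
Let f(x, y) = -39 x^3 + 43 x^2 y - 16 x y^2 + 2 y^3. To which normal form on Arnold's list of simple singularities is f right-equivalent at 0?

D_{4}

The Hessian of f at 0 is [[0, 0], [0, 0]] with rank 0, so corank 2. A Groebner basis of the Jacobian ideal J(f) in C{x,y} is {y^3, x^2 - 2*y^2/23, x*y - 7*y^2/23}; counting standard monomials gives mu = 4. Corank 2; j^3 = -(3*x - y)*(13*x^2 - 10*x*y + 2*y^2) splits into three distinct lines over C (the quadratic factor has nonzero discriminant), so D_4.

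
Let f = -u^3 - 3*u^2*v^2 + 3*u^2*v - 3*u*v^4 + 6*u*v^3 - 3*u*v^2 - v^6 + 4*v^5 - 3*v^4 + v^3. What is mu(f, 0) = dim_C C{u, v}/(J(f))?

8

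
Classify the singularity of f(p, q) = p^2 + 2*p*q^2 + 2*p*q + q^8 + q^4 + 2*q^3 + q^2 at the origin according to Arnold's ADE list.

A_{7}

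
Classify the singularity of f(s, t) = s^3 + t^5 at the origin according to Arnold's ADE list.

E8

The Hessian of f at 0 has rank 0. Corank 2; j^3 = s^3 is a perfect cube, so E-series; the 5-jet and mu = 8 give E_8.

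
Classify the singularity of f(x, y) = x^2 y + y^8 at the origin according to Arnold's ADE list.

The Hessian of f at 0 is [[0, 0], [0, 0]] with rank 0, so corank 2. A Groebner basis of the Jacobian ideal J(f) in C{x,y} is {x^2/8 + y^7, x^3, x*y}; counting standard monomials gives mu = 9. Corank 2; j^3 = x^2*y has shape L^2 M (L != M), so D-series; mu = 9 gives D_9.

D_{9}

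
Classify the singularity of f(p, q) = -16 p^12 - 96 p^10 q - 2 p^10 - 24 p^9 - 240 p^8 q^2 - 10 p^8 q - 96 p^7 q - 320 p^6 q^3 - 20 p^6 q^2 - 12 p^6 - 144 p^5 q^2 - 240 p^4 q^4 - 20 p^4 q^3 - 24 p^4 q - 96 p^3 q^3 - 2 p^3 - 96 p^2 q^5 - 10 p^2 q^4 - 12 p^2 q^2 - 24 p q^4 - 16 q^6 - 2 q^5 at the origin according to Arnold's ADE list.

E_8

The Hessian of f at 0 has rank 0. Corank 2; j^3 = -2*p^3 is a perfect cube, so E-series; the 5-jet and mu = 8 give E_8.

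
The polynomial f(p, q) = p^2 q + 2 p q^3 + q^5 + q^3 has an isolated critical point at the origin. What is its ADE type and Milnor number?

Type D_4, Milnor number mu = 4.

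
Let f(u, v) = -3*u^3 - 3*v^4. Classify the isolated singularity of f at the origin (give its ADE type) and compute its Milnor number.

The Hessian of f at 0 has rank 0. Corank 2; j^3 = -3*u^3 is a perfect cube, so E-series; the 4-jet and mu = 6 give E_6.

Type E_{6}, Milnor number mu = 6.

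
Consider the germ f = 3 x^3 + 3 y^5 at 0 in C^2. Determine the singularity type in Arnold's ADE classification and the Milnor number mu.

Type E_8, Milnor number mu = 8.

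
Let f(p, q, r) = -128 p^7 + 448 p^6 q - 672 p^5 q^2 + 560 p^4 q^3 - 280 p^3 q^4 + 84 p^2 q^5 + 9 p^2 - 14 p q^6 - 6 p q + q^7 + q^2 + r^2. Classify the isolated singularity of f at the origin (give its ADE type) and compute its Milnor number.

Type A6, Milnor number mu = 6.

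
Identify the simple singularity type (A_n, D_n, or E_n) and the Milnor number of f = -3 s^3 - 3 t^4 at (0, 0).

Type E_6, Milnor number mu = 6.

The Hessian of f at 0 is [[0, 0], [0, 0]] with rank 0, so corank 2. A Groebner basis of the Jacobian ideal J(f) in C{s,t} is {t^3, s^2}; counting standard monomials gives mu = 6. Corank 2; j^3 = -3*s^3 is a perfect cube, so E-series; the 4-jet and mu = 6 give E_6.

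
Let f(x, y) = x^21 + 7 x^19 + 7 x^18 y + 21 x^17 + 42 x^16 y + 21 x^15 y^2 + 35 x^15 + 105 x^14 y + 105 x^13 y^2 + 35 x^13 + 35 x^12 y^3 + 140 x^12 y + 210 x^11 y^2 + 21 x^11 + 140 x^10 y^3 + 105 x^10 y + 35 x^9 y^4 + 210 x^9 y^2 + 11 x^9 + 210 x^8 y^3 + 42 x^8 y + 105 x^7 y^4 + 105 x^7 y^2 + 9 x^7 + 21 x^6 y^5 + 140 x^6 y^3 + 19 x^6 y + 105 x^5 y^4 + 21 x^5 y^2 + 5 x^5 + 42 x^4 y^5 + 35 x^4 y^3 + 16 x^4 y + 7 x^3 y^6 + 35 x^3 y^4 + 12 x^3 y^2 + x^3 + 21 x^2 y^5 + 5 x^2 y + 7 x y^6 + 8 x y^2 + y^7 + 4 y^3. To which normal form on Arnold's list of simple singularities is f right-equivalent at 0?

D_{8}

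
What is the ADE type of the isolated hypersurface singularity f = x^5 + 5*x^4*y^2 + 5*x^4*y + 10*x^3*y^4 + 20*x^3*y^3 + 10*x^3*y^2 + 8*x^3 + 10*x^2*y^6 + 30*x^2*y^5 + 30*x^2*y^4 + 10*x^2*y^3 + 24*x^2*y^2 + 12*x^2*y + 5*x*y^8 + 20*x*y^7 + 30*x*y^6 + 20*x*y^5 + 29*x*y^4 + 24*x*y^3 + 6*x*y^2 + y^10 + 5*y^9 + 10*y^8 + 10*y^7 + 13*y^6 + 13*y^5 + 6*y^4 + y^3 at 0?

The Hessian of f at 0 is [[0, 0], [0, 0]] with rank 0, so corank 2. A Groebner basis of the Jacobian ideal J(f) in C{x,y} is {-5*x^2/8 + x*y^3 - 5*x*y^2/4 - 5*x*y/8 - 5*y^3/8 - 5*y^2/32, x^2 + 2*x*y^2 + x*y + y^4 + y^3 + y^2/4, x^3 - 3*x^2/8 - 3*x*y^2/2 - 3*x*y/8 - 5*y^3/8 - 3*y^2/32, x^2*y + x^2/4 + 3*x*y^2/2 + x*y/4 + y^3/2 + y^2/16}; counting standard monomials gives mu = 8. Corank 2; j^3 = (2*x + y)^3 is a perfect cube, so E-series; the 5-jet and mu = 8 give E_8.

E8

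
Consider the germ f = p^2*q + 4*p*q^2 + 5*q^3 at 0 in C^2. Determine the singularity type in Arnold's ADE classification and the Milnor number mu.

Type D_4, Milnor number mu = 4.

The Hessian of f at 0 has rank 0. Corank 2; j^3 = q*(p^2 + 4*p*q + 5*q^2) splits into three distinct lines over C (the quadratic factor has nonzero discriminant), so D_4.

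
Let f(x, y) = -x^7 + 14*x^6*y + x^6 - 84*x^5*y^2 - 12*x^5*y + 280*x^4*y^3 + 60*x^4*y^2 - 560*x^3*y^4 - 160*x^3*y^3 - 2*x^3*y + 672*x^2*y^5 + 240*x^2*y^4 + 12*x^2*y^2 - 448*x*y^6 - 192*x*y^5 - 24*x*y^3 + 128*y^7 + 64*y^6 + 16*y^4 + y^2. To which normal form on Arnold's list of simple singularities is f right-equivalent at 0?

A_6

The Hessian of f at 0 is [[0, 0], [0, 2]] with rank 1, so corank 1. A Groebner basis of the Jacobian ideal J(f) in C{x,y} is {x^3 - 6*x^2*y - y, y^2}; counting standard monomials gives mu = 6. Corank 1: A-series; mu = 6 gives A_6.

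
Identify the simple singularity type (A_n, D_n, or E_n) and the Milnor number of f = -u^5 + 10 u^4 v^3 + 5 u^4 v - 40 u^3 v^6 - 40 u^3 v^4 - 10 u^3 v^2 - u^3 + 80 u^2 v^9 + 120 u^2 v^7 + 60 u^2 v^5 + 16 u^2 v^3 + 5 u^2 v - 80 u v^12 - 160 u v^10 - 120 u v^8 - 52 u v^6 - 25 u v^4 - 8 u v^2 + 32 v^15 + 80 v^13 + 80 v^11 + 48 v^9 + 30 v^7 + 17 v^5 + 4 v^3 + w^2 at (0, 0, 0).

Type D_6, Milnor number mu = 6.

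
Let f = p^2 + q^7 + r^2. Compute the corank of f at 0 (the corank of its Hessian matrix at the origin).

The Hessian at 0 is [[2, 0, 0], [0, 0, 0], [0, 0, 2]] of rank 2; hence corank 1.

1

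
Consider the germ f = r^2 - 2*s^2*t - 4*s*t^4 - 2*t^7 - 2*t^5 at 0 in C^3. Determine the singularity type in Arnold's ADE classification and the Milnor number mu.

The Hessian of f at 0 has rank 1. Corank 2; j^3 = -2*s^2*t has shape L^2 M (L != M), so D-series; mu = 6 gives D_6.

Type D_6, Milnor number mu = 6.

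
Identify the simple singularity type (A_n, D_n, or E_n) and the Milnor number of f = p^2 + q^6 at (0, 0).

The Hessian of f at 0 is [[2, 0], [0, 0]] with rank 1, so corank 1. A Groebner basis of the Jacobian ideal J(f) in C{p,q} is {q^5, p}; counting standard monomials gives mu = 5. Corank 1: A-series; mu = 5 gives A_5.

Type A_5, Milnor number mu = 5.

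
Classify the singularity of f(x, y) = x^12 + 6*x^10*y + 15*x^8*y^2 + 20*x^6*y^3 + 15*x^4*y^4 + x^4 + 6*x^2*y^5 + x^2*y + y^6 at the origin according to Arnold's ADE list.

The Hessian of f at 0 has rank 0. Corank 2; j^3 = x^2*y has shape L^2 M (L != M), so D-series; mu = 7 gives D_7.

D_7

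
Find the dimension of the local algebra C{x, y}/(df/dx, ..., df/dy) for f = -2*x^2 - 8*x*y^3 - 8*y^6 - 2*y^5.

The Hessian of f at 0 has rank 1. Corank 1: A-series; mu = 4 gives A_4.

4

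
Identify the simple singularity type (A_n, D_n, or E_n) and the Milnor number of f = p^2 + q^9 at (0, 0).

The Hessian of f at 0 has rank 1. Corank 1: A-series; mu = 8 gives A_8.

Type A_{8}, Milnor number mu = 8.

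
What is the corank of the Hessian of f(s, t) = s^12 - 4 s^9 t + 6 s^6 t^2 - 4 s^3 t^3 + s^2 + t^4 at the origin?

1

The Hessian at 0 is [[2, 0], [0, 0]] of rank 1; hence corank 1.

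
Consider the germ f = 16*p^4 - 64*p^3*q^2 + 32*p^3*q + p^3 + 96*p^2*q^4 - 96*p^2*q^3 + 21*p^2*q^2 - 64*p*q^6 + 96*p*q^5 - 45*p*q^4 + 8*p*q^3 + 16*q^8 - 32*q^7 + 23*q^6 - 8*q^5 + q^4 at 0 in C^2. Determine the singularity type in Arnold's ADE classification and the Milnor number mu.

Type E6, Milnor number mu = 6.

The Hessian of f at 0 has rank 0. Corank 2; j^3 = p^3 is a perfect cube, so E-series; the 4-jet and mu = 6 give E_6.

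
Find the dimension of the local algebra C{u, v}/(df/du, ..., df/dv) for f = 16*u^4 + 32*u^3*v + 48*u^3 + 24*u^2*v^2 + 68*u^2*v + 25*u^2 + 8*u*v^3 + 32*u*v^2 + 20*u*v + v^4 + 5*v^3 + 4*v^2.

2

The Hessian of f at 0 has rank 1. Corank 1: A-series; mu = 2 gives A_2.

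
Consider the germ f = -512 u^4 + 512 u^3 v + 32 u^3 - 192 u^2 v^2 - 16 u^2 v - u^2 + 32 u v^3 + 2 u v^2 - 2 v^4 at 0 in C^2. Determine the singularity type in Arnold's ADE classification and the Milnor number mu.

Type A3, Milnor number mu = 3.

The Hessian of f at 0 has rank 1. Corank 1: A-series; mu = 3 gives A_3.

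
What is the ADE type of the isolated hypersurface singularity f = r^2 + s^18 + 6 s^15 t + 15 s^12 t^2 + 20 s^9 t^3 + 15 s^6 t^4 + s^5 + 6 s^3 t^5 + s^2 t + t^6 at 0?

D_7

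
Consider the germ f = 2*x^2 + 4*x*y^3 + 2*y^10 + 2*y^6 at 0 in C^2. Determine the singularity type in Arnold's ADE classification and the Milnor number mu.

The Hessian of f at 0 has rank 1. Corank 1: A-series; mu = 9 gives A_9.

Type A_9, Milnor number mu = 9.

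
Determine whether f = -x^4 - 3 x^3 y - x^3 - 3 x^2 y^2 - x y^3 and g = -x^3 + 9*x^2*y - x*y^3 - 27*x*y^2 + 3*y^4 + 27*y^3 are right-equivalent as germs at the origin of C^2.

The Hessian of f at 0 is [[0, 0], [0, 0]] with rank 0, so corank 2. A Groebner basis of the Jacobian ideal J(f) in C{x,y} is {3*x^2 + y^4 + y^3, x^3, x^2*y - x^2 - y^3/3, 2*x^2 + x*y^2 + 2*y^3/3}; counting standard monomials gives mu = 7. Corank 2; j^3 = -x^3 is a perfect cube, so E-series; the 4-jet and mu = 7 give E_7. The Hessian of g at 0 is [[0, 0], [0, 0]] with rank 0, so corank 2. A Groebner basis of the Jacobian ideal J(g) in C{x,y} is {x^3 - 9*x^2*y - 162*x^2 + 972*x*y - 1458*y^2, 9*x^2 + x*y^2 - 54*x*y + 81*y^2, 3*x^2 - 18*x*y + y^3 + 27*y^2}; counting standard monomials gives mu = 7. Corank 2; j^3 = -(x - 3*y)^3 is a perfect cube, so E-series; the 4-jet and mu = 7 give E_7. Both have type E_7, hence right-equivalent.

Yes.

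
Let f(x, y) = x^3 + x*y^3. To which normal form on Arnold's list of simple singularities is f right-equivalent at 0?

E_{7}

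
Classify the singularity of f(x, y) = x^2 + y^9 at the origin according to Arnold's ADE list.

The Hessian of f at 0 has rank 1. Corank 1: A-series; mu = 8 gives A_8.

A_8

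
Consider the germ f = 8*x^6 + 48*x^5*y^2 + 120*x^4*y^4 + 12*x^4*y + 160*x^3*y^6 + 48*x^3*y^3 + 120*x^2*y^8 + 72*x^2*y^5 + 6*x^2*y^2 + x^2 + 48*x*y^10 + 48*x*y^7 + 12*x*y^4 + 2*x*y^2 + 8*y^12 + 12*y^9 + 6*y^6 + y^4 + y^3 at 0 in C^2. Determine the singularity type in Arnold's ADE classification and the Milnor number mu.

The Hessian of f at 0 has rank 1. Corank 1: A-series; mu = 2 gives A_2.

Type A_{2}, Milnor number mu = 2.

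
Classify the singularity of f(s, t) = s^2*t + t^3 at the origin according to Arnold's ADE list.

D4

The Hessian of f at 0 is [[0, 0], [0, 0]] with rank 0, so corank 2. A Groebner basis of the Jacobian ideal J(f) in C{s,t} is {t^3, s^2 + 3*t^2, s*t}; counting standard monomials gives mu = 4. Corank 2; j^3 = t*(s^2 + t^2) splits into three distinct lines over C (the quadratic factor has nonzero discriminant), so D_4.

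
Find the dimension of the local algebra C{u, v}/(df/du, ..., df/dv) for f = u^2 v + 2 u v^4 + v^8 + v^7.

9

The Hessian of f at 0 has rank 0. Corank 2; j^3 = u^2*v has shape L^2 M (L != M), so D-series; mu = 9 gives D_9.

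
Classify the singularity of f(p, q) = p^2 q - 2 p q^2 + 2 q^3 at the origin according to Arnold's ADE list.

D4

The Hessian of f at 0 has rank 0. Corank 2; j^3 = q*(p^2 - 2*p*q + 2*q^2) splits into three distinct lines over C (the quadratic factor has nonzero discriminant), so D_4.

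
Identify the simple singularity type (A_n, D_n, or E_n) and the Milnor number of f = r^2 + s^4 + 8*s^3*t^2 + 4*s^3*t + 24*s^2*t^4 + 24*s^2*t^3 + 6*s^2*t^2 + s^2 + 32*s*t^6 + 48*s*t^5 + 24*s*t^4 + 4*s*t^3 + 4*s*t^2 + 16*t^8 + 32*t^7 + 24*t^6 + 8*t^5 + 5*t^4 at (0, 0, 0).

Type A_3, Milnor number mu = 3.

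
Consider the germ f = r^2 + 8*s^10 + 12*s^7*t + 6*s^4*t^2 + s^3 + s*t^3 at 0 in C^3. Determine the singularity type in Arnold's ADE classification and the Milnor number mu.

The Hessian of f at 0 has rank 1. Corank 2; j^3 = s^3 is a perfect cube, so E-series; the 4-jet and mu = 7 give E_7.

Type E7, Milnor number mu = 7.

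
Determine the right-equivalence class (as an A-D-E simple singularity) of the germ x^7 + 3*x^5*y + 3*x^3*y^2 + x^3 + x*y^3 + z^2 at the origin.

The Hessian of f at 0 has rank 1. Corank 2; j^3 = x^3 is a perfect cube, so E-series; the 4-jet and mu = 7 give E_7.

E_7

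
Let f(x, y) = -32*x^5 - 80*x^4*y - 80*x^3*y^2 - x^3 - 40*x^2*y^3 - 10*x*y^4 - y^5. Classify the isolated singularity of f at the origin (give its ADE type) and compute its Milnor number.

Type E8, Milnor number mu = 8.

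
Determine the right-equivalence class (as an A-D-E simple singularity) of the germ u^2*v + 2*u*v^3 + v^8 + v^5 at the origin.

The Hessian of f at 0 has rank 0. Corank 2; j^3 = u^2*v has shape L^2 M (L != M), so D-series; mu = 9 gives D_9.

D_9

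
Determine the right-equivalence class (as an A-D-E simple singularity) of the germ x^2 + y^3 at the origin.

A_{2}

The Hessian of f at 0 has rank 1. Corank 1: A-series; mu = 2 gives A_2.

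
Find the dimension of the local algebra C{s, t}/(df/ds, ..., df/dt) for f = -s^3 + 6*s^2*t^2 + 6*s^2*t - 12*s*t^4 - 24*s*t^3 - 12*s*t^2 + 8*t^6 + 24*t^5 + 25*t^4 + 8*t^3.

The Hessian of f at 0 is [[0, 0], [0, 0]] with rank 0, so corank 2. A Groebner basis of the Jacobian ideal J(f) in C{s,t} is {s^3 - 3*s^2 + 12*s*t - 12*t^2, s^2*t - s^2 + 4*s*t - 4*t^2, -s^2/4 + s*t^2 + s*t - t^2, t^3}; counting standard monomials gives mu = 6. Corank 2; j^3 = -(s - 2*t)^3 is a perfect cube, so E-series; the 4-jet and mu = 6 give E_6.

6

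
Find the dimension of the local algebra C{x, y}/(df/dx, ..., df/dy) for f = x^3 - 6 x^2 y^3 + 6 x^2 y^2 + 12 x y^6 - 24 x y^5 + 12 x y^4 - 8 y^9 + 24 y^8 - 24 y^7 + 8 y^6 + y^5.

The Hessian of f at 0 has rank 0. Corank 2; j^3 = x^3 is a perfect cube, so E-series; the 5-jet and mu = 8 give E_8.

8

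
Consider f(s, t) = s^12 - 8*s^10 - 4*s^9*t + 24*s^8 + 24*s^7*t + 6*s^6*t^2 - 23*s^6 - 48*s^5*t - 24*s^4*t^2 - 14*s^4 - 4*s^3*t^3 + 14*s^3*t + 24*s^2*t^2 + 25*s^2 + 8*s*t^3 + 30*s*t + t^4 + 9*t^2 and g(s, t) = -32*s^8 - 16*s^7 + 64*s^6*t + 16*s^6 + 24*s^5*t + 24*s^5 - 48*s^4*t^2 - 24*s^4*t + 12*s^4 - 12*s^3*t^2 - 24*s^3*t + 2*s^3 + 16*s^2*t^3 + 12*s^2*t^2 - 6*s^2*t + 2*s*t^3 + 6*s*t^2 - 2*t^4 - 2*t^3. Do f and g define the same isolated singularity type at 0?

No.

The Hessian of f at 0 has rank 1. Corank 1: A-series; mu = 3 gives A_3. The Hessian of g at 0 has rank 0. Corank 2; j^3 = 2*(s - t)^3 is a perfect cube, so E-series; the 4-jet and mu = 7 give E_7. f is A_3 but g is E_7, hence not right-equivalent.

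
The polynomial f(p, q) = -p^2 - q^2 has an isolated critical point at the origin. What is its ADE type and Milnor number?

The Hessian of f at 0 is [[-2, 0], [0, -2]] with rank 2, so corank 0. A Groebner basis of the Jacobian ideal J(f) in C{p,q} is {p, q}; counting standard monomials gives mu = 1. Corank 0: nondegenerate Morse point, so A_1.

Type A_{1}, Milnor number mu = 1.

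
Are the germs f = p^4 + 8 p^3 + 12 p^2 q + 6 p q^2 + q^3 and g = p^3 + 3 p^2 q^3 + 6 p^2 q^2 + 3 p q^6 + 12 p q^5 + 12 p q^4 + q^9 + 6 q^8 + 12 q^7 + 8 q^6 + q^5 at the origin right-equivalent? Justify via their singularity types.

No.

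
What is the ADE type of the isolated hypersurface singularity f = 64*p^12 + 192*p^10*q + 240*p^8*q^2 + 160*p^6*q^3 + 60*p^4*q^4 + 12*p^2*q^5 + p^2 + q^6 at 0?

A5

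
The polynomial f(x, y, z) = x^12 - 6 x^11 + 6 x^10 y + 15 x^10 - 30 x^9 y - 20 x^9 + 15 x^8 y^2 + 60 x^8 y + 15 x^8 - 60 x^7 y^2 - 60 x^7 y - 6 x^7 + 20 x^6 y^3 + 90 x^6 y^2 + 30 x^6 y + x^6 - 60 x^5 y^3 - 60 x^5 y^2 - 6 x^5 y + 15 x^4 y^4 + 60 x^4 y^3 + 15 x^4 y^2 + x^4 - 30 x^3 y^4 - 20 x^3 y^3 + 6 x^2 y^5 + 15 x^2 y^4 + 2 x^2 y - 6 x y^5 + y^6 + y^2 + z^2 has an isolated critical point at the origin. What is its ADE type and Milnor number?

Type A_5, Milnor number mu = 5.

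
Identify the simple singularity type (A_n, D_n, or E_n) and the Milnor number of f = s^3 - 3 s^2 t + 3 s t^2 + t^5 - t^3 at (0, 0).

Type E_8, Milnor number mu = 8.

The Hessian of f at 0 is [[0, 0], [0, 0]] with rank 0, so corank 2. A Groebner basis of the Jacobian ideal J(f) in C{s,t} is {t^4, s^2 - 2*s*t + t^2}; counting standard monomials gives mu = 8. Corank 2; j^3 = (s - t)^3 is a perfect cube, so E-series; the 5-jet and mu = 8 give E_8.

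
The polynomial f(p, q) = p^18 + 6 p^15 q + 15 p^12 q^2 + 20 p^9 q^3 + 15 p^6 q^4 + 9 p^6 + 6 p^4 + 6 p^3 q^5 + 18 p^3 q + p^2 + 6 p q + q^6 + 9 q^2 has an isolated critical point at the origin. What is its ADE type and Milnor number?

The Hessian of f at 0 is [[2, 6], [6, 18]] with rank 1, so corank 1. A Groebner basis of the Jacobian ideal J(f) in C{p,q} is {p*q^2 + p/27 + q/9, -p/81 + q^3 - q/27, p^2 + 6*p*q + 9*q^2}; counting standard monomials gives mu = 5. Corank 1: A-series; mu = 5 gives A_5.

Type A_5, Milnor number mu = 5.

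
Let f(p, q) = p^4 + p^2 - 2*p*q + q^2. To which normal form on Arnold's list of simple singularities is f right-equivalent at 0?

A_3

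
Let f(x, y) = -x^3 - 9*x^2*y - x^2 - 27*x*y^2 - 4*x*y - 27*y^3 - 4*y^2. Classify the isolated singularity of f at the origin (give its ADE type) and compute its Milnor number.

Type A2, Milnor number mu = 2.

The Hessian of f at 0 is [[-2, -4], [-4, -8]] with rank 1, so corank 1. A Groebner basis of the Jacobian ideal J(f) in C{x,y} is {y^2, x + 2*y}; counting standard monomials gives mu = 2. Corank 1: A-series; mu = 2 gives A_2.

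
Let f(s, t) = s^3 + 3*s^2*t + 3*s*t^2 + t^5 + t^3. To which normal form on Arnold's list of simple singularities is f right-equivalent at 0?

E8

The Hessian of f at 0 is [[0, 0], [0, 0]] with rank 0, so corank 2. A Groebner basis of the Jacobian ideal J(f) in C{s,t} is {t^4, s^2 + 2*s*t + t^2}; counting standard monomials gives mu = 8. Corank 2; j^3 = (s + t)^3 is a perfect cube, so E-series; the 5-jet and mu = 8 give E_8.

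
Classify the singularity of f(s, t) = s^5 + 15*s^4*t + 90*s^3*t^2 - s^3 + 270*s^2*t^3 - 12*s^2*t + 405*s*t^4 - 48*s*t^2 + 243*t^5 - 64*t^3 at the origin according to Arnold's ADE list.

E_8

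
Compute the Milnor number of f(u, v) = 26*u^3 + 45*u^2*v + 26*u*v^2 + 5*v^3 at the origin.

The Hessian of f at 0 is [[0, 0], [0, 0]] with rank 0, so corank 2. A Groebner basis of the Jacobian ideal J(f) in C{u,v} is {v^3, u^2 + v^2/3, u*v}; counting standard monomials gives mu = 4. Corank 2; j^3 = (2*u + v)*(13*u^2 + 16*u*v + 5*v^2) splits into three distinct lines over C (the quadratic factor has nonzero discriminant), so D_4.

4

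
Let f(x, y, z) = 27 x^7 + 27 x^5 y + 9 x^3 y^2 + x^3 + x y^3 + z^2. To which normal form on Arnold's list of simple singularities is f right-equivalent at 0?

E_7

The Hessian of f at 0 has rank 1. Corank 2; j^3 = x^3 is a perfect cube, so E-series; the 4-jet and mu = 7 give E_7.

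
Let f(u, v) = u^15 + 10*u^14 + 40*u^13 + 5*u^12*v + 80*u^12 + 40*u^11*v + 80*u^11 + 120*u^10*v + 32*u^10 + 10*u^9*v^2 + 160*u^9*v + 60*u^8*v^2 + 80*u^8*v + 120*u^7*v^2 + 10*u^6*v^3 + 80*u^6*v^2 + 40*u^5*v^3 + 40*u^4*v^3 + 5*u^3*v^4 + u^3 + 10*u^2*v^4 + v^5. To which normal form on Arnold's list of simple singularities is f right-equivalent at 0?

E_8

The Hessian of f at 0 has rank 0. Corank 2; j^3 = u^3 is a perfect cube, so E-series; the 5-jet and mu = 8 give E_8.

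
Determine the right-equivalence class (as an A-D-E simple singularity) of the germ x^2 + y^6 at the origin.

A_5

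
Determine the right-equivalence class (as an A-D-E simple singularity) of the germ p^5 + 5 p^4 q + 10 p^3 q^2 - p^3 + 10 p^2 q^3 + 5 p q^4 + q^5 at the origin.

E_8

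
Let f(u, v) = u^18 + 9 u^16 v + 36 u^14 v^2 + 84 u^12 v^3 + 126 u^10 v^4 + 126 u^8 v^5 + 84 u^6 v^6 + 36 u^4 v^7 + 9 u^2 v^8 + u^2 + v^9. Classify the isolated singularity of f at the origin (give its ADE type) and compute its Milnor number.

The Hessian of f at 0 has rank 1. Corank 1: A-series; mu = 8 gives A_8.

Type A8, Milnor number mu = 8.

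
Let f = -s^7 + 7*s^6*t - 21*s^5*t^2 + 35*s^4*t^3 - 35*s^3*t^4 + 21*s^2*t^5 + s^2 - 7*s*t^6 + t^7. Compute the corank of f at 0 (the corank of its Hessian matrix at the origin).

1

Hessian at 0 has rank 1.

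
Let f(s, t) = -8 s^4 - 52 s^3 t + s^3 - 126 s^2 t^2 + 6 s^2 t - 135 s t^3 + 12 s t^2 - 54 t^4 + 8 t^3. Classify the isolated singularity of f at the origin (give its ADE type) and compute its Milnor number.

The Hessian of f at 0 has rank 0. Corank 2; j^3 = (s + 2*t)^3 is a perfect cube, so E-series; the 4-jet and mu = 7 give E_7.

Type E_{7}, Milnor number mu = 7.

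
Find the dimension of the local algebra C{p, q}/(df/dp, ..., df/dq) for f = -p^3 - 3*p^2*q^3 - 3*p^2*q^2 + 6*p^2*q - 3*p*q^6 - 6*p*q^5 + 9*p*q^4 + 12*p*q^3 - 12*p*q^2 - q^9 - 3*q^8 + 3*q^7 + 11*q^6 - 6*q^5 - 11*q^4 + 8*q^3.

6

The Hessian of f at 0 has rank 0. Corank 2; j^3 = -(p - 2*q)^3 is a perfect cube, so E-series; the 4-jet and mu = 6 give E_6.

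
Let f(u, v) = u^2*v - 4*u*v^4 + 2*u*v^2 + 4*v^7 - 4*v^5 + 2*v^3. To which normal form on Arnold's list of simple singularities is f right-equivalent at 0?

D4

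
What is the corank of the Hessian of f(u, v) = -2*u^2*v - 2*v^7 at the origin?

2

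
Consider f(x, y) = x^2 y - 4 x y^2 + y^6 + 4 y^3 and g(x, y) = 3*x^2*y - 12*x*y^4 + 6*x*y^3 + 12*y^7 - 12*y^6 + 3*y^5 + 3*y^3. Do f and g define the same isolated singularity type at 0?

No.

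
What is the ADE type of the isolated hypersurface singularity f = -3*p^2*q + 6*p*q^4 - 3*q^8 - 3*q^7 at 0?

D_{9}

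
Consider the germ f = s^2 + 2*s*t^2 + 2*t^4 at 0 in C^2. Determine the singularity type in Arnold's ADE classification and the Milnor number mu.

The Hessian of f at 0 has rank 1. Corank 1: A-series; mu = 3 gives A_3.

Type A3, Milnor number mu = 3.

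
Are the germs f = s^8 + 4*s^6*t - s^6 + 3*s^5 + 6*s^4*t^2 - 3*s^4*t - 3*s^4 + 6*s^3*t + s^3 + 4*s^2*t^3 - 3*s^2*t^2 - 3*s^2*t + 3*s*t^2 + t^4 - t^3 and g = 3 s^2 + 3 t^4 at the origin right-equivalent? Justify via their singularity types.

No.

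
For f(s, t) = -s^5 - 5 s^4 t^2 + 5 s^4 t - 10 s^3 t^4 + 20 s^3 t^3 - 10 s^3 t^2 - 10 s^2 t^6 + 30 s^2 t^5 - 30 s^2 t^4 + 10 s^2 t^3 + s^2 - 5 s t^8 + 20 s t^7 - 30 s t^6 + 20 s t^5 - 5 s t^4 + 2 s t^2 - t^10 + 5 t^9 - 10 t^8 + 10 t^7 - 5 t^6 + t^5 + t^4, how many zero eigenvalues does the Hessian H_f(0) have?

1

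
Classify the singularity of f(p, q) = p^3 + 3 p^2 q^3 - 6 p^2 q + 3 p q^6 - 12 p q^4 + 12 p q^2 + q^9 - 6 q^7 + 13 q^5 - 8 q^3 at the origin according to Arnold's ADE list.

E_{8}

The Hessian of f at 0 is [[0, 0], [0, 0]] with rank 0, so corank 2. A Groebner basis of the Jacobian ideal J(f) in C{p,q} is {p^2/2 + p*q^3 - 2*p*q + 2*q^2, q^4, p^3 - 12*p*q^2 + 16*q^3, p^2*q - 4*p*q^2 + 4*q^3}; counting standard monomials gives mu = 8. Corank 2; j^3 = (p - 2*q)^3 is a perfect cube, so E-series; the 5-jet and mu = 8 give E_8.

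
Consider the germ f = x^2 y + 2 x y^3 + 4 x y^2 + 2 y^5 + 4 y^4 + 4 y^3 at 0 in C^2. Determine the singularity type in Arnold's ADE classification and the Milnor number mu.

Type D_6, Milnor number mu = 6.

The Hessian of f at 0 has rank 0. Corank 2; j^3 = y*(x + 2*y)^2 has shape L^2 M (L != M), so D-series; mu = 6 gives D_6.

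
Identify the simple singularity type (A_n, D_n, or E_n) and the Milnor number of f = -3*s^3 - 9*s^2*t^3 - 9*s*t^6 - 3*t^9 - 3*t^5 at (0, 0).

Type E8, Milnor number mu = 8.

The Hessian of f at 0 has rank 0. Corank 2; j^3 = -3*s^3 is a perfect cube, so E-series; the 5-jet and mu = 8 give E_8.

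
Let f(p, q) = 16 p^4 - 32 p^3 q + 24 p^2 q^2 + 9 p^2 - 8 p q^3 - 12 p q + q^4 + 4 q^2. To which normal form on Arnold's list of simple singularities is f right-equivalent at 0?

A_3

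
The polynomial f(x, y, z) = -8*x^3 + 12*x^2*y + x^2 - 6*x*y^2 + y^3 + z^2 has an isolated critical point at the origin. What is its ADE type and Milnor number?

The Hessian of f at 0 is [[2, 0, 0], [0, 0, 0], [0, 0, 2]] with rank 2, so corank 1. A Groebner basis of the Jacobian ideal J(f) in C{x,y,z} is {y^2, x, z}; counting standard monomials gives mu = 2. Corank 1: A-series; mu = 2 gives A_2.

Type A2, Milnor number mu = 2.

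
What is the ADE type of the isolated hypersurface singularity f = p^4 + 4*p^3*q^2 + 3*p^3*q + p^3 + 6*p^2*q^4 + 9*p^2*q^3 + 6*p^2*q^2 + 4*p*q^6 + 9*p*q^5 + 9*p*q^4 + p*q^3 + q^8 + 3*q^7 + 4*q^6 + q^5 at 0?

E7

The Hessian of f at 0 has rank 0. Corank 2; j^3 = p^3 is a perfect cube, so E-series; the 4-jet and mu = 7 give E_7.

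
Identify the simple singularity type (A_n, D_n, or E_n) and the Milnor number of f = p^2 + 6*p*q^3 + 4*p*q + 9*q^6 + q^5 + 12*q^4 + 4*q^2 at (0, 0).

Type A4, Milnor number mu = 4.

The Hessian of f at 0 has rank 1. Corank 1: A-series; mu = 4 gives A_4.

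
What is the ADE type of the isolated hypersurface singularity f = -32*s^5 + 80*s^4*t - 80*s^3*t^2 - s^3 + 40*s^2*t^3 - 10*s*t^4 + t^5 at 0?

E_{8}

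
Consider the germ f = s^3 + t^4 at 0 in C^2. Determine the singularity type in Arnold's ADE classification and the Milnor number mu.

Type E_6, Milnor number mu = 6.

The Hessian of f at 0 is [[0, 0], [0, 0]] with rank 0, so corank 2. A Groebner basis of the Jacobian ideal J(f) in C{s,t} is {t^3, s^2}; counting standard monomials gives mu = 6. Corank 2; j^3 = s^3 is a perfect cube, so E-series; the 4-jet and mu = 6 give E_6.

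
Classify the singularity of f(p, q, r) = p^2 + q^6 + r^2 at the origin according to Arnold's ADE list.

A5

The Hessian of f at 0 has rank 2. Corank 1: A-series; mu = 5 gives A_5.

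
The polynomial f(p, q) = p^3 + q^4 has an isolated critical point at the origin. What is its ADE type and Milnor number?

Type E_{6}, Milnor number mu = 6.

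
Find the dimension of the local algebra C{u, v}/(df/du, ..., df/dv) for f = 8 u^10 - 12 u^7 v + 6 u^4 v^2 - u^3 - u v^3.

The Hessian of f at 0 is [[0, 0], [0, 0]] with rank 0, so corank 2. A Groebner basis of the Jacobian ideal J(f) in C{u,v} is {u^3, u*v^2, 3*u^2 + v^3}; counting standard monomials gives mu = 7. Corank 2; j^3 = -u^3 is a perfect cube, so E-series; the 4-jet and mu = 7 give E_7.

7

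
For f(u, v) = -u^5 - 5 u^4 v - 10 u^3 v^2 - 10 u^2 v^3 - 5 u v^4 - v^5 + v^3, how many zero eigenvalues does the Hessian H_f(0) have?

The Hessian at 0 is [[0, 0], [0, 0]] of rank 0; hence corank 2.

2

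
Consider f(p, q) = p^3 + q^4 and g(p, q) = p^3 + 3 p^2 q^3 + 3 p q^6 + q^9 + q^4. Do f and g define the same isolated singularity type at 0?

The Hessian of f at 0 has rank 0. Corank 2; j^3 = p^3 is a perfect cube, so E-series; the 4-jet and mu = 6 give E_6. The Hessian of g at 0 has rank 0. Corank 2; j^3 = p^3 is a perfect cube, so E-series; the 4-jet and mu = 6 give E_6. Both have type E_6, hence right-equivalent.

Yes.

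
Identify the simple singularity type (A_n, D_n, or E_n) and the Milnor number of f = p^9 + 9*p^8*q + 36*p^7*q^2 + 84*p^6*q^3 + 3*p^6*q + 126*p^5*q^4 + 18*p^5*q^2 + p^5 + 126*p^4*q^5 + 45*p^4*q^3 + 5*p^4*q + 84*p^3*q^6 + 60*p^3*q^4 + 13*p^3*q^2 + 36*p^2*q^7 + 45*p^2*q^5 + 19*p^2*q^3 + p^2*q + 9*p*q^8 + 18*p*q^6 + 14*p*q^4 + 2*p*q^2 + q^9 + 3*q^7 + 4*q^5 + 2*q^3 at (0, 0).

Type D4, Milnor number mu = 4.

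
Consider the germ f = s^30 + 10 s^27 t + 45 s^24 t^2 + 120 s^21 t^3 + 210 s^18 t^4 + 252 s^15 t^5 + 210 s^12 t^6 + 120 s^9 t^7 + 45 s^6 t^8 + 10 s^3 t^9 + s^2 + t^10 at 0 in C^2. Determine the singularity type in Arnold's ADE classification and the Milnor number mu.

The Hessian of f at 0 has rank 1. Corank 1: A-series; mu = 9 gives A_9.

Type A_9, Milnor number mu = 9.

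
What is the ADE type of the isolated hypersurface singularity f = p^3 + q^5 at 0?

The Hessian of f at 0 has rank 0. Corank 2; j^3 = p^3 is a perfect cube, so E-series; the 5-jet and mu = 8 give E_8.

E_{8}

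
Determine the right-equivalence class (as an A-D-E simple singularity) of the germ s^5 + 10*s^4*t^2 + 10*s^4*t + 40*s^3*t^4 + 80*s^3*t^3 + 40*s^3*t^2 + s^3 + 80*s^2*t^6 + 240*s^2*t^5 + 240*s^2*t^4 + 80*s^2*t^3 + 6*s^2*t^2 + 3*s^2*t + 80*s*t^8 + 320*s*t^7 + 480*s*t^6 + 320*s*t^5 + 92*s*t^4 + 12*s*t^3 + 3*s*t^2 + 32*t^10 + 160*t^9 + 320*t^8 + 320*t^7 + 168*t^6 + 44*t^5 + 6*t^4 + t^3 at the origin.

The Hessian of f at 0 is [[0, 0], [0, 0]] with rank 0, so corank 2. A Groebner basis of the Jacobian ideal J(f) in C{s,t} is {-5*s^2/16 + s*t^3 - 5*s*t^2/4 - 5*s*t/8 - 5*t^3/4 - 5*t^2/16, s^2/4 + s*t^2 + s*t/2 + t^4 + t^3 + t^2/4, s^3 - 3*s^2/4 - 6*s*t^2 - 3*s*t/2 - 5*t^3 - 3*t^2/4, s^2*t + s^2/4 + 3*s*t^2 + s*t/2 + 2*t^3 + t^2/4}; counting standard monomials gives mu = 8. Corank 2; j^3 = (s + t)^3 is a perfect cube, so E-series; the 5-jet and mu = 8 give E_8.

E_8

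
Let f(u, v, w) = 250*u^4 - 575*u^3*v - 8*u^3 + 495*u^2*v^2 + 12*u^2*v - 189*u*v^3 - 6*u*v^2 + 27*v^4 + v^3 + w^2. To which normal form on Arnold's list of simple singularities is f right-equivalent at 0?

The Hessian of f at 0 has rank 1. Corank 2; j^3 = -(2*u - v)^3 is a perfect cube, so E-series; the 4-jet and mu = 7 give E_7.

E7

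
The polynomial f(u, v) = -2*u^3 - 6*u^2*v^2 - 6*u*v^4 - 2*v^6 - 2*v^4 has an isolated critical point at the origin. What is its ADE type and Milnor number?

Type E_{6}, Milnor number mu = 6.

The Hessian of f at 0 has rank 0. Corank 2; j^3 = -2*u^3 is a perfect cube, so E-series; the 4-jet and mu = 6 give E_6.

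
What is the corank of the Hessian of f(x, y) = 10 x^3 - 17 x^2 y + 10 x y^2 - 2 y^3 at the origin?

Hessian at 0 has rank 0.

2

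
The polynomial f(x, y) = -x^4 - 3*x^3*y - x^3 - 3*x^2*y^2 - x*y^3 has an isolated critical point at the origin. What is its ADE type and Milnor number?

The Hessian of f at 0 has rank 0. Corank 2; j^3 = -x^3 is a perfect cube, so E-series; the 4-jet and mu = 7 give E_7.

Type E7, Milnor number mu = 7.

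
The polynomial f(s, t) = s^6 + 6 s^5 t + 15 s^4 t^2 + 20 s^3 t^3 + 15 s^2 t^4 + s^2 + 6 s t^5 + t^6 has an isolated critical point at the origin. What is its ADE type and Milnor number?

Type A5, Milnor number mu = 5.

The Hessian of f at 0 has rank 1. Corank 1: A-series; mu = 5 gives A_5.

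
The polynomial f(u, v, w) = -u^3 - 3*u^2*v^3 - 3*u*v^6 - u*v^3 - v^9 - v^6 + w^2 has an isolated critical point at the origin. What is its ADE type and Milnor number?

Type E7, Milnor number mu = 7.

The Hessian of f at 0 has rank 1. Corank 2; j^3 = -u^3 is a perfect cube, so E-series; the 4-jet and mu = 7 give E_7.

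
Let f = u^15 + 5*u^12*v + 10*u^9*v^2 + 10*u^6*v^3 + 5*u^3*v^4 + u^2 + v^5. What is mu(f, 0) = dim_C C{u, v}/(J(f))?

4

The Hessian of f at 0 is [[2, 0], [0, 0]] with rank 1, so corank 1. A Groebner basis of the Jacobian ideal J(f) in C{u,v} is {v^4, u}; counting standard monomials gives mu = 4. Corank 1: A-series; mu = 4 gives A_4.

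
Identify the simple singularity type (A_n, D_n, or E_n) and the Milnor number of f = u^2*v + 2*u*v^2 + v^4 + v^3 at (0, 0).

Type D_{5}, Milnor number mu = 5.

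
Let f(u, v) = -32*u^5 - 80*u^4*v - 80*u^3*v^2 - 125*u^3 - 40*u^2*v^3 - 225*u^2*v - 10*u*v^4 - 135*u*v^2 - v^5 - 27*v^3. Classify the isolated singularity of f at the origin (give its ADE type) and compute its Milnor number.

The Hessian of f at 0 has rank 0. Corank 2; j^3 = -(5*u + 3*v)^3 is a perfect cube, so E-series; the 5-jet and mu = 8 give E_8.

Type E_8, Milnor number mu = 8.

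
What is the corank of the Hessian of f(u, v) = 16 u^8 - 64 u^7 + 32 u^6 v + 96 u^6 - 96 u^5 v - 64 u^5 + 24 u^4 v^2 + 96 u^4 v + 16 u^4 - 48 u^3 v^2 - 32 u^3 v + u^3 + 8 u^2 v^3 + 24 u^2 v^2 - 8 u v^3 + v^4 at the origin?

Hessian at 0 has rank 0.

2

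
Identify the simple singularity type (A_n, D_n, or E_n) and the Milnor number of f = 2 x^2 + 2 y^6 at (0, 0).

Type A_5, Milnor number mu = 5.

The Hessian of f at 0 is [[4, 0], [0, 0]] with rank 1, so corank 1. A Groebner basis of the Jacobian ideal J(f) in C{x,y} is {y^5, x}; counting standard monomials gives mu = 5. Corank 1: A-series; mu = 5 gives A_5.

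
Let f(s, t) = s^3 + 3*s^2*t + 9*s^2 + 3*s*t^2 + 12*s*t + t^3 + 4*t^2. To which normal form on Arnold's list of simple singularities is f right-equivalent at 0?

The Hessian of f at 0 has rank 1. Corank 1: A-series; mu = 2 gives A_2.

A2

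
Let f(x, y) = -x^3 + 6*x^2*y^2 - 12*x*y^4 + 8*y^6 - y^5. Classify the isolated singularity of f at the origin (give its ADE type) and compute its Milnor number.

Type E_8, Milnor number mu = 8.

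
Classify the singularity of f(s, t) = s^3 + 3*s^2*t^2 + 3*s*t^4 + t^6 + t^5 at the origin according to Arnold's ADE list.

E_{8}

The Hessian of f at 0 has rank 0. Corank 2; j^3 = s^3 is a perfect cube, so E-series; the 5-jet and mu = 8 give E_8.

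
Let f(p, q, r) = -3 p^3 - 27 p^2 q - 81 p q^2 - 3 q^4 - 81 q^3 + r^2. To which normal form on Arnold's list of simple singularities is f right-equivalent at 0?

E_6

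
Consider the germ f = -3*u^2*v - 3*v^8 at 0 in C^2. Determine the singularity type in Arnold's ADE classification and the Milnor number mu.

The Hessian of f at 0 has rank 0. Corank 2; j^3 = -3*u^2*v has shape L^2 M (L != M), so D-series; mu = 9 gives D_9.

Type D_9, Milnor number mu = 9.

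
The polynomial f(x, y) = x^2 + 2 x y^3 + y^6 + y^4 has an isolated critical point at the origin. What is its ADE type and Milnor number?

The Hessian of f at 0 is [[2, 0], [0, 0]] with rank 1, so corank 1. A Groebner basis of the Jacobian ideal J(f) in C{x,y} is {y^3, x}; counting standard monomials gives mu = 3. Corank 1: A-series; mu = 3 gives A_3.

Type A3, Milnor number mu = 3.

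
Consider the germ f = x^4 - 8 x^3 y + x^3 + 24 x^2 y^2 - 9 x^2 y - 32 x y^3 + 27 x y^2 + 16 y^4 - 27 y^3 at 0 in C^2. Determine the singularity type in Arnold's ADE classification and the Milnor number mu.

Type E_{6}, Milnor number mu = 6.

The Hessian of f at 0 is [[0, 0], [0, 0]] with rank 0, so corank 2. A Groebner basis of the Jacobian ideal J(f) in C{x,y} is {y^4, x*y^2 - 8*y^3/3, x^2 - 6*x*y + 9*y^2}; counting standard monomials gives mu = 6. Corank 2; j^3 = (x - 3*y)^3 is a perfect cube, so E-series; the 4-jet and mu = 6 give E_6.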